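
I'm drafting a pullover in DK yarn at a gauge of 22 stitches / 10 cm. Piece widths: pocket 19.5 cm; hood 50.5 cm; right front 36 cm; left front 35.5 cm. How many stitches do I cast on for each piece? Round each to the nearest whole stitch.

Rate = 22/10 = 2.2 sts per cm.
pocket: 19.5 × 2.2 = 42.90 → 43.
hood: 50.5 × 2.2 = 111.10 → 111.
right front: 36 × 2.2 = 79.20 → 79.
left front: 35.5 × 2.2 = 78.10 → 78.

pocket 43; hood 111; right front 79; left front 78.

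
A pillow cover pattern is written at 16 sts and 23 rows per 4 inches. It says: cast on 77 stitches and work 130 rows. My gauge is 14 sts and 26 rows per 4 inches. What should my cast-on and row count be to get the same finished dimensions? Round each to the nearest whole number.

Stitches: 77 × 14/16 = 67.38 → 67.
Rows: 130 × 26/23 = 146.96 → 147.

Cast on 67 stitches; work 147 rows.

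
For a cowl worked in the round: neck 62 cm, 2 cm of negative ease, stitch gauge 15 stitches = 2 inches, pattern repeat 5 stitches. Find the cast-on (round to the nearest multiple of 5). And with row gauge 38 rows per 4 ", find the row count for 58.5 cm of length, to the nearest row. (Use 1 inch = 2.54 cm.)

Cast on 175 stitches; work 219 rows.

Finished = 62 − 2 = 60 cm.
60 cm × 1/2.54 = 23.62 inches.
15/2 = 7.5 sts per in; 23.62 × 7.5 = 177.17 sts.
Nearest multiple of 5 → 175.
58.5 cm = 23.03 inches; × 9.5 = 218.80 → 219 rows.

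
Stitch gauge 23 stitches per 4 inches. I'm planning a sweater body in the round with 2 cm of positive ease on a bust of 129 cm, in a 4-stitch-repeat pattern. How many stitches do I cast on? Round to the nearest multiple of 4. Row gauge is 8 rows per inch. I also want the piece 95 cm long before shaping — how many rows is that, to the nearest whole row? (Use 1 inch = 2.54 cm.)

Cast on 296 stitches; work 299 rows.

Finished = 129 + 2 = 131 cm.
131 cm × 1/2.54 = 51.57 inches.
23/4 = 5.75 sts per in; 51.57 × 5.75 = 296.56 sts.
Nearest multiple of 4 → 296.
95 cm = 37.40 inches; × 8 = 299.21 → 299 rows.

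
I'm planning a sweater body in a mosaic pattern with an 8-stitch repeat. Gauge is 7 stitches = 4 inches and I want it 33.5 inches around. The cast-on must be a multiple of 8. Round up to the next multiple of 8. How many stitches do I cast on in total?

7 / 4 = 1.75 sts per inch.
33.5 × 1.75 = 58.62 sts.
Next multiple of 8: 64.

CO 64 sts.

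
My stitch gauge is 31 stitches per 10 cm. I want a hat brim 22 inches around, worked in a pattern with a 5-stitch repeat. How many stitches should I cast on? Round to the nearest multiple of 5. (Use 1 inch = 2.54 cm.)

22 in = 22 × 2.54 = 55.88 cm.
31 / 10 = 3.1 sts/cm.
55.88 × 3.1 = 173.23 sts.
→ 175.

175 stitches.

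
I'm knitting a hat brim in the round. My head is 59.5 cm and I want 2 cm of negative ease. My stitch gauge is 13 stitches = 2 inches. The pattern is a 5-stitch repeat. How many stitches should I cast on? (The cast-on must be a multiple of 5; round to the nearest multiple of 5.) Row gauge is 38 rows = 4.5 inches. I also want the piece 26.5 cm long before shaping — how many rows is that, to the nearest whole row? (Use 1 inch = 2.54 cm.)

Cast on 145 stitches; work 88 rows.

Finished = 59.5 − 2 = 57.5 cm.
57.5 cm × 1/2.54 = 22.64 inches.
13/2 = 6.5 sts per in; 22.64 × 6.5 = 147.15 sts.
Nearest multiple of 5 → 145.
26.5 cm = 10.43 inches; × 8.444 = 88.10 → 88 rows.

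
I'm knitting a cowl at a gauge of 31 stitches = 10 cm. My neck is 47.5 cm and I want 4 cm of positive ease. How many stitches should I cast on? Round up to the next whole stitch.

Finished = 47.5 + 4 = 51.5 cm.
31 / 10 = 3.1 sts per cm.
51.50 × 3.1 = 159.65 sts.
→ 160 sts.

Cast on 160 stitches.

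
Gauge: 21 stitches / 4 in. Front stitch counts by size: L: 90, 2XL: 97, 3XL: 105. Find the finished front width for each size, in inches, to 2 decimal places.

L 17.14 inches; 2XL 18.48 inches; 3XL 20.00 inches.

21/4 = 5.25 sts per in.
L: 90 / 5.25 = 17.143 → 17.14 in.
2XL: 97 / 5.25 = 18.476 → 18.48 in.
3XL: 105 / 5.25 = 20.000 → 20.00 in.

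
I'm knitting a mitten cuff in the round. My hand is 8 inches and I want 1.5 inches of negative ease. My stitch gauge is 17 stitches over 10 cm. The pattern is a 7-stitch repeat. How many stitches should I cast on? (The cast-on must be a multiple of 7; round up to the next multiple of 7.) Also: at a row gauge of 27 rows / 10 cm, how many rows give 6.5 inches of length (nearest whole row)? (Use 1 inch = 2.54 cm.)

Cast on 35 stitches; work 45 rows.

Finished = 8 − 1.5 = 6.5 inches.
6.5 inches × 2.54 = 16.51 cm.
17/10 = 1.7 sts per cm; 16.51 × 1.7 = 28.07 sts.
Next multiple of 7 → 35.
6.5 inches = 16.51 cm; × 2.7 = 44.58 → 45 rows.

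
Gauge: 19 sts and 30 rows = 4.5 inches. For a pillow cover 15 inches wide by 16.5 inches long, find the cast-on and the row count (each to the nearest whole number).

Cast on 63 stitches and work 110 rows.

Stitch gauge = 19/4.5 = 4.222 sts/in; 15 × 4.222 = 63.33 → 63 sts.
Row gauge = 30/4.5 = 6.667 rows/in; 16.5 × 6.667 = 110.00 → 110 rows.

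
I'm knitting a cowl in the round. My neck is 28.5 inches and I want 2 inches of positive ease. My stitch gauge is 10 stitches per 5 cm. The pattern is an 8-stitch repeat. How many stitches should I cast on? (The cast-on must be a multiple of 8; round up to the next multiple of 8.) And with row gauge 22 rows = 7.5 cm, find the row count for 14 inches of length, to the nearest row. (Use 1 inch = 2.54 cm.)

Finished = 28.5 + 2 = 30.5 inches.
30.5 inches × 2.54 = 77.47 cm.
10/5 = 2 sts per cm; 77.47 × 2 = 154.94 sts.
Next multiple of 8 → 160.
14 inches = 35.56 cm; × 2.933 = 104.31 → 104 rows.

Cast on 160 stitches; work 104 rows.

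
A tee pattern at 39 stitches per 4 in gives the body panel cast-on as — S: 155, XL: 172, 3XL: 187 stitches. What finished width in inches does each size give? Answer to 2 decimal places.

39/4 = 9.75 sts per in.
S: 155 / 9.75 = 15.897 → 15.90 in.
XL: 172 / 9.75 = 17.641 → 17.64 in.
3XL: 187 / 9.75 = 19.179 → 19.18 in.

S 15.90 inches; XL 17.64 inches; 3XL 19.18 inches.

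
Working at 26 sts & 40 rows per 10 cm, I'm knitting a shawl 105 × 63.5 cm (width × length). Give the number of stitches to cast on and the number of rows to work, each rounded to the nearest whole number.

Stitch gauge = 26/10 = 2.6 sts/cm; 105 × 2.6 = 273.00 → 273 sts.
Row gauge = 40/10 = 4 rows/cm; 63.5 × 4 = 254.00 → 254 rows.

Cast on 273 stitches and work 254 rows.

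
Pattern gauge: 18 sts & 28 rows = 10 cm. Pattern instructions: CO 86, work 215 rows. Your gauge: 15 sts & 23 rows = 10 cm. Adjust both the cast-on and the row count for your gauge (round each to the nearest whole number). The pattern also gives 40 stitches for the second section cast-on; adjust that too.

Cast on 72 stitches; work 177 rows; second section cast-on 33 stitches.

Stitches: 86 × 15/18 = 71.67 → 72.
Rows: 215 × 23/28 = 176.61 → 177.
second section cast-on: 40 × 15/18 = 33.33 → 33.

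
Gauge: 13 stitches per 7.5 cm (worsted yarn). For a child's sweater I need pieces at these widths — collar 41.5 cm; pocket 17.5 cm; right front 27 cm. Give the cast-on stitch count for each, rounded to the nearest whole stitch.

collar 72; pocket 30; right front 47.

Rate = 13/7.5 = 1.733 sts per cm.
collar: 41.5 × 1.733 = 71.93 → 72.
pocket: 17.5 × 1.733 = 30.33 → 30.
right front: 27 × 1.733 = 46.80 → 47.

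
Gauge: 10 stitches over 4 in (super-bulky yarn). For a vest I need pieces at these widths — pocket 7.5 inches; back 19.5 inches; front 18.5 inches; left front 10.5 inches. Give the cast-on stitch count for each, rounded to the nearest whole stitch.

Rate = 10/4 = 2.5 sts per in.
pocket: 7.5 × 2.5 = 18.75 → 19.
back: 19.5 × 2.5 = 48.75 → 49.
front: 18.5 × 2.5 = 46.25 → 46.
left front: 10.5 × 2.5 = 26.25 → 26.

pocket 19; back 49; front 46; left front 26.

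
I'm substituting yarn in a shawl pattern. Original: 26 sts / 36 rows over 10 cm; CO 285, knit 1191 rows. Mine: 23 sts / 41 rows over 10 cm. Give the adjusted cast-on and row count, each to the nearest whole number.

Cast on 252 stitches; work 1356 rows.

Stitches: 285 × 23/26 = 252.12 → 252.
Rows: 1191 × 41/36 = 1356.42 → 1356.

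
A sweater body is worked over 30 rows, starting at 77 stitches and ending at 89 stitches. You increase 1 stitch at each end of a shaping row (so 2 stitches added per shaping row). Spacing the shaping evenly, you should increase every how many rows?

Increase every 5th row.

Stitches to add: |89 − 77| = 12.
Shaping rows needed: 12 / 2 = 6.
30 rows / 6 = every 5 rows.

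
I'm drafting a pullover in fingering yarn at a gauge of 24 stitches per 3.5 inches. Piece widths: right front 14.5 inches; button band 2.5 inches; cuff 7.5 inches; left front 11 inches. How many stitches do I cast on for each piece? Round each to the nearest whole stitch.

right front 99; button band 17; cuff 51; left front 75.

Rate = 24/3.5 = 6.857 sts per in.
right front: 14.5 × 6.857 = 99.43 → 99.
button band: 2.5 × 6.857 = 17.14 → 17.
cuff: 7.5 × 6.857 = 51.43 → 51.
left front: 11 × 6.857 = 75.43 → 75.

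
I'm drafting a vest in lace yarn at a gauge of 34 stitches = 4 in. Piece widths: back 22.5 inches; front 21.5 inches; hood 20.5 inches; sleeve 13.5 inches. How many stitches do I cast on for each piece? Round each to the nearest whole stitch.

back 191; front 183; hood 174; sleeve 115.

Rate = 34/4 = 8.5 sts per in.
back: 22.5 × 8.5 = 191.25 → 191.
front: 21.5 × 8.5 = 182.75 → 183.
hood: 20.5 × 8.5 = 174.25 → 174.
sleeve: 13.5 × 8.5 = 114.75 → 115.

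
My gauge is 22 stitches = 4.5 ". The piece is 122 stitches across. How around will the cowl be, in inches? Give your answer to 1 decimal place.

25.0 inches.

22 stitches / 4.5 inch = 4.889 stitches per inch.
122 / 4.889 = 24.95 inches.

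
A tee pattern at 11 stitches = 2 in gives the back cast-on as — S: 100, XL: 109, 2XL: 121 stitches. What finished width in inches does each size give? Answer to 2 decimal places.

S 18.18 inches; XL 19.82 inches; 2XL 22.00 inches.

11/2 = 5.5 sts per in.
S: 100 / 5.5 = 18.182 → 18.18 in.
XL: 109 / 5.5 = 19.818 → 19.82 in.
2XL: 121 / 5.5 = 22.000 → 22.00 in.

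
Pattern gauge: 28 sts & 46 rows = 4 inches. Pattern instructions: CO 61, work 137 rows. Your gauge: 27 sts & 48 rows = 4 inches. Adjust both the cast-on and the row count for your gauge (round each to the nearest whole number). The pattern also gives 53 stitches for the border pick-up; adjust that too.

Stitches: 61 × 27/28 = 58.82 → 59.
Rows: 137 × 48/46 = 142.96 → 143.
border pick-up: 53 × 27/28 = 51.11 → 51.

Cast on 59 stitches; work 143 rows; border pick-up 51 stitches.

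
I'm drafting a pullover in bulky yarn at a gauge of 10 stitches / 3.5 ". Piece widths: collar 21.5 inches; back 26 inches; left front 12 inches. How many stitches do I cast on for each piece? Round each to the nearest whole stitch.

collar 61; back 74; left front 34.

Rate = 10/3.5 = 2.857 sts per in.
collar: 21.5 × 2.857 = 61.43 → 61.
back: 26 × 2.857 = 74.29 → 74.
left front: 12 × 2.857 = 34.29 → 34.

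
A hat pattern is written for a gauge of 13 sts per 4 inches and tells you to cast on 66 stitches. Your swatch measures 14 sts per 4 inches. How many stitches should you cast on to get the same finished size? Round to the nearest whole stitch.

CO 71 sts.

Scale factor = 14 / 13 = 1.077.
66 × 14 / 13 = 71.08 sts.
→ 71 sts.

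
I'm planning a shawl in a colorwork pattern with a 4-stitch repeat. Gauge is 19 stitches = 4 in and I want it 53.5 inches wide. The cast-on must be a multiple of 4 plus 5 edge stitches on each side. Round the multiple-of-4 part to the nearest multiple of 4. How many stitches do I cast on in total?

254 stitches.

19 / 4 = 4.75 sts per inch.
53.5 × 4.75 = 254.12 sts.
Less 10 edge sts → 244.12 for the repeat.
Nearest multiple of 4: 244.
Add back 10 edge sts → 254.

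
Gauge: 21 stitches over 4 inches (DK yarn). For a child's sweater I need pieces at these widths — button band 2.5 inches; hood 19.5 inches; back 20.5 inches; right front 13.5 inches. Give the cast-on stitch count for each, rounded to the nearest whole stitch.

Rate = 21/4 = 5.25 sts per in.
button band: 2.5 × 5.25 = 13.12 → 13.
hood: 19.5 × 5.25 = 102.38 → 102.
back: 20.5 × 5.25 = 107.62 → 108.
right front: 13.5 × 5.25 = 70.88 → 71.

button band 13; hood 102; back 108; right front 71.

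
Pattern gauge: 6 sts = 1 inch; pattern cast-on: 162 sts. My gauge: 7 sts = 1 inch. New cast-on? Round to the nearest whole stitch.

CO 189 sts.

Scale factor = 7 / 6 = 1.167.
162 × 7 / 6 = 189.00 sts.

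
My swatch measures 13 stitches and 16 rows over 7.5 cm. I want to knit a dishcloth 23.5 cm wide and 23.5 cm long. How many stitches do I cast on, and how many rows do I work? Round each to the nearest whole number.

Stitch gauge = 13/7.5 = 1.733 sts/cm; 23.5 × 1.733 = 40.73 → 41 sts.
Row gauge = 16/7.5 = 2.133 rows/cm; 23.5 × 2.133 = 50.13 → 50 rows.

Cast on 41 stitches and work 50 rows.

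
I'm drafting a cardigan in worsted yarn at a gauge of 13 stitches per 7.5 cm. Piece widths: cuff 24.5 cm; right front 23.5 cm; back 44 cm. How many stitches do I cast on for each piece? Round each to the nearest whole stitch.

cuff 42; right front 41; back 76.

Rate = 13/7.5 = 1.733 sts per cm.
cuff: 24.5 × 1.733 = 42.47 → 42.
right front: 23.5 × 1.733 = 40.73 → 41.
back: 44 × 1.733 = 76.27 → 76.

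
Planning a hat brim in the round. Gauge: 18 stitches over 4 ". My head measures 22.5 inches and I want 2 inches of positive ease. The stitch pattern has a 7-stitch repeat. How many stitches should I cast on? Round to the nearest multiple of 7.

Finished = 22.5 + 2 = 24.5 inches.
18 / 4 = 4.5 sts/in.
24.5 × 4.5 = 110.25 sts.
Nearest multiple of 7: 112.

112 stitches.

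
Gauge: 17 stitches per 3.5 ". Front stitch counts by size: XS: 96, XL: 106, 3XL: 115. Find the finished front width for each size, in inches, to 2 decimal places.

17/3.5 = 4.857 sts per in.
XS: 96 / 4.857 = 19.765 → 19.76 in.
XL: 106 / 4.857 = 21.824 → 21.82 in.
3XL: 115 / 4.857 = 23.676 → 23.68 in.

XS 19.76 inches; XL 21.82 inches; 3XL 23.68 inches.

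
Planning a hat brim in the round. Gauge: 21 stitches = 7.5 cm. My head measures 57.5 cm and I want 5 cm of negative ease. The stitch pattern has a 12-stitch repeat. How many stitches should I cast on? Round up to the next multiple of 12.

Finished = 57.5 − 5 = 52.5 cm.
21 / 7.5 = 2.8 sts/cm.
52.5 × 2.8 = 147.00 sts.
Next multiple of 12: 156.

CO 156 sts.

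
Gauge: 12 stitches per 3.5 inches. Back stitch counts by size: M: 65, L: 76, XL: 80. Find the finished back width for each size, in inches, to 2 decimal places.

M 18.96 inches; L 22.17 inches; XL 23.33 inches.

12/3.5 = 3.429 sts per in.
M: 65 / 3.429 = 18.958 → 18.96 in.
L: 76 / 3.429 = 22.167 → 22.17 in.
XL: 80 / 3.429 = 23.333 → 23.33 in.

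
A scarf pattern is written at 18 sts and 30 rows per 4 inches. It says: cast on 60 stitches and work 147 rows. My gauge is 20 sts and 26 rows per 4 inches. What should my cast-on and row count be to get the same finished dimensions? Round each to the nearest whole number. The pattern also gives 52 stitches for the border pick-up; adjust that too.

Cast on 67 stitches; work 127 rows; border pick-up 58 stitches.

Stitches: 60 × 20/18 = 66.67 → 67.
Rows: 147 × 26/30 = 127.40 → 127.
border pick-up: 52 × 20/18 = 57.78 → 58.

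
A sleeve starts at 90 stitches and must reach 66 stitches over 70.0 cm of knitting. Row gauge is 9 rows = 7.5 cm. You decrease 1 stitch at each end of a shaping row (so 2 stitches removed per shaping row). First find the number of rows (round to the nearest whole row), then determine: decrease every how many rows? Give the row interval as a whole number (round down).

Decrease every 7th row.

Rows = 70.0 × 1.2 = 84.0 → 84 rows.
Stitches to remove: 24 → 12 shaping rows (at 2 st each).
84 / 12 = 7.00 → every 7 rows.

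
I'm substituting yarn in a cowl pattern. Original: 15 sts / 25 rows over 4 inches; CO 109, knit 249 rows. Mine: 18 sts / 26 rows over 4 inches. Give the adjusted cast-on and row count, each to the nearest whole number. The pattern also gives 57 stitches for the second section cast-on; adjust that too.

Stitches: 109 × 18/15 = 130.80 → 131.
Rows: 249 × 26/25 = 258.96 → 259.
second section cast-on: 57 × 18/15 = 68.40 → 68.

Cast on 131 stitches; work 259 rows; second section cast-on 68 stitches.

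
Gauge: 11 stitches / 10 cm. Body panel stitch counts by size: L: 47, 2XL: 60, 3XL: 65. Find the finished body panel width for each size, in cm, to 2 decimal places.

L 42.73 cm; 2XL 54.55 cm; 3XL 59.09 cm.

11/10 = 1.1 sts per cm.
L: 47 / 1.1 = 42.727 → 42.73 cm.
2XL: 60 / 1.1 = 54.545 → 54.55 cm.
3XL: 65 / 1.1 = 59.091 → 59.09 cm.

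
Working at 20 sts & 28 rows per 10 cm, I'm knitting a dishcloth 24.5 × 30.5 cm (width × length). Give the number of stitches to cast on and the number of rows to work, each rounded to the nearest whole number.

Cast on 49 stitches and work 85 rows.

Stitch gauge = 20/10 = 2 sts/cm; 24.5 × 2 = 49.00 → 49 sts.
Row gauge = 28/10 = 2.8 rows/cm; 30.5 × 2.8 = 85.40 → 85 rows.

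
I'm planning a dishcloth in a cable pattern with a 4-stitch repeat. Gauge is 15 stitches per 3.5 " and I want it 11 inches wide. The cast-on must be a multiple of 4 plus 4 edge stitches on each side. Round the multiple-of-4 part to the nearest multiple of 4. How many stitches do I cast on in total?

48 stitches.

15 / 3.5 = 4.286 sts per inch.
11 × 4.286 = 47.14 sts.
Less 8 edge sts → 39.14 for the repeat.
Nearest multiple of 4: 40.
Add back 8 edge sts → 48.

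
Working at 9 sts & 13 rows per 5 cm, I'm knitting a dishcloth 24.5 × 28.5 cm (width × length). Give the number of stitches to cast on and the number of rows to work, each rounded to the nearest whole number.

Cast on 44 stitches and work 74 rows.

Stitch gauge = 9/5 = 1.8 sts/cm; 24.5 × 1.8 = 44.10 → 44 sts.
Row gauge = 13/5 = 2.6 rows/cm; 28.5 × 2.6 = 74.10 → 74 rows.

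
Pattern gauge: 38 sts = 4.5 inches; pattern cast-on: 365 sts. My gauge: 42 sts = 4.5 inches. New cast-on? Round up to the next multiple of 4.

Cast on 404 stitches.

Scale factor = 42 / 38 = 1.105.
365 × 42 / 38 = 403.42 sts.
→ 404 sts.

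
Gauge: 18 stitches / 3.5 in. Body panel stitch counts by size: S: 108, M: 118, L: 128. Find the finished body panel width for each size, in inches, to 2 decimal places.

18/3.5 = 5.143 sts per in.
S: 108 / 5.143 = 21.000 → 21.00 in.
M: 118 / 5.143 = 22.944 → 22.94 in.
L: 128 / 5.143 = 24.889 → 24.89 in.

S 21.00 inches; M 22.94 inches; L 24.89 inches.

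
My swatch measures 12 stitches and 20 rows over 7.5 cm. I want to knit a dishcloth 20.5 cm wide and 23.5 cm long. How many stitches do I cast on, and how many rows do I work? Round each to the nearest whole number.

Cast on 33 stitches and work 63 rows.

Stitch gauge = 12/7.5 = 1.6 sts/cm; 20.5 × 1.6 = 32.80 → 33 sts.
Row gauge = 20/7.5 = 2.667 rows/cm; 23.5 × 2.667 = 62.67 → 63 rows.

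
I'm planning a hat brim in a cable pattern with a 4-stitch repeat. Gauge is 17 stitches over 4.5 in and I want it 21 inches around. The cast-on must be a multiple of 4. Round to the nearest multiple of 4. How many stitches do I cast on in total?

80 stitches.

17 / 4.5 = 3.778 sts per inch.
21 × 3.778 = 79.33 sts.
Nearest multiple of 4: 80.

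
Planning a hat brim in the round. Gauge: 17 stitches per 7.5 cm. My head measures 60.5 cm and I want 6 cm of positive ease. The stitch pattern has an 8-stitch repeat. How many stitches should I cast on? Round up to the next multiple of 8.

Finished = 60.5 + 6 = 66.5 cm.
17 / 7.5 = 2.267 sts/cm.
66.5 × 2.267 = 150.73 sts.
Next multiple of 8: 152.

152 stitches.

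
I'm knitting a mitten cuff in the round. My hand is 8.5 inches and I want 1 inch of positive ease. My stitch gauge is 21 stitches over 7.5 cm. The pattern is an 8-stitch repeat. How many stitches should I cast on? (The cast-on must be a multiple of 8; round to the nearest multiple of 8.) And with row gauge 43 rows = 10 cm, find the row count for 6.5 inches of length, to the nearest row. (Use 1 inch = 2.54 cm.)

Finished = 8.5 + 1 = 9.5 inches.
9.5 inches × 2.54 = 24.13 cm.
21/7.5 = 2.8 sts per cm; 24.13 × 2.8 = 67.56 sts.
Nearest multiple of 8 → 64.
6.5 inches = 16.51 cm; × 4.3 = 70.99 → 71 rows.

Cast on 64 stitches; work 71 rows.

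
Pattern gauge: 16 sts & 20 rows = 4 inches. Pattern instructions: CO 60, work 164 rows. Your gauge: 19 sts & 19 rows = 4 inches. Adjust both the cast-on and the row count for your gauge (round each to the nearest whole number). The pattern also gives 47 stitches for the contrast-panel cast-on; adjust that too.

Stitches: 60 × 19/16 = 71.25 → 71.
Rows: 164 × 19/20 = 155.80 → 156.
contrast-panel cast-on: 47 × 19/16 = 55.81 → 56.

Cast on 71 stitches; work 156 rows; contrast-panel cast-on 56 stitches.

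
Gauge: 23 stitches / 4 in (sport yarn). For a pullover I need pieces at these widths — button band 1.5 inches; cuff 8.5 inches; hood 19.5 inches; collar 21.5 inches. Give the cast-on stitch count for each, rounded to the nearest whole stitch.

Rate = 23/4 = 5.75 sts per in.
button band: 1.5 × 5.75 = 8.62 → 9.
cuff: 8.5 × 5.75 = 48.88 → 49.
hood: 19.5 × 5.75 = 112.12 → 112.
collar: 21.5 × 5.75 = 123.62 → 124.

button band 9; cuff 49; hood 112; collar 124.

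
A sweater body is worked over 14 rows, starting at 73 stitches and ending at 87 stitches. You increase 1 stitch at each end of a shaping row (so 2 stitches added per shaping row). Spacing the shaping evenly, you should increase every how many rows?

Increase every 2nd row.

Stitches to add: |87 − 73| = 14.
Shaping rows needed: 14 / 2 = 7.
14 rows / 7 = every 2 rows.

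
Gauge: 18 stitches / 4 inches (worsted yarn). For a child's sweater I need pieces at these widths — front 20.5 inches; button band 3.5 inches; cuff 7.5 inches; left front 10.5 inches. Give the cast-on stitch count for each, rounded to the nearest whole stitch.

Rate = 18/4 = 4.5 sts per in.
front: 20.5 × 4.5 = 92.25 → 92.
button band: 3.5 × 4.5 = 15.75 → 16.
cuff: 7.5 × 4.5 = 33.75 → 34.
left front: 10.5 × 4.5 = 47.25 → 47.

front 92; button band 16; cuff 34; left front 47.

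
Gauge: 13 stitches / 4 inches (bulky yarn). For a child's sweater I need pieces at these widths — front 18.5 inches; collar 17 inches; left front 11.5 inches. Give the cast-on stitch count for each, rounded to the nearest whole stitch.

front 60; collar 55; left front 37.

Rate = 13/4 = 3.25 sts per in.
front: 18.5 × 3.25 = 60.12 → 60.
collar: 17 × 3.25 = 55.25 → 55.
left front: 11.5 × 3.25 = 37.38 → 37.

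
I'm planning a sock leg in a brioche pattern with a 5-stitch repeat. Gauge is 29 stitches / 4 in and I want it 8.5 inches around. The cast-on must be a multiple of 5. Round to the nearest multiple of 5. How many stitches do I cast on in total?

Cast on 60 stitches.

29 / 4 = 7.25 sts per inch.
8.5 × 7.25 = 61.62 sts.
Nearest multiple of 5: 60.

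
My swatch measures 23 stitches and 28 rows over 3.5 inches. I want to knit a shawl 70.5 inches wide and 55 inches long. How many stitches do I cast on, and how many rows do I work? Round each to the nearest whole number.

Cast on 463 stitches and work 440 rows.

Stitch gauge = 23/3.5 = 6.571 sts/in; 70.5 × 6.571 = 463.29 → 463 sts.
Row gauge = 28/3.5 = 8 rows/in; 55 × 8 = 440.00 → 440 rows.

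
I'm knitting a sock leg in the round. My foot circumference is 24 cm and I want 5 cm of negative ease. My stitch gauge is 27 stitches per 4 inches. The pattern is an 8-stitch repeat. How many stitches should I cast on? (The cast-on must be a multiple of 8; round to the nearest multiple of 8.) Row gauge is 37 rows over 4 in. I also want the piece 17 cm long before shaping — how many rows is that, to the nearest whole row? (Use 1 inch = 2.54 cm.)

Finished = 24 − 5 = 19 cm.
19 cm × 1/2.54 = 7.48 inches.
27/4 = 6.75 sts per in; 7.48 × 6.75 = 50.49 sts.
Nearest multiple of 8 → 48.
17 cm = 6.69 inches; × 9.25 = 61.91 → 62 rows.

Cast on 48 stitches; work 62 rows.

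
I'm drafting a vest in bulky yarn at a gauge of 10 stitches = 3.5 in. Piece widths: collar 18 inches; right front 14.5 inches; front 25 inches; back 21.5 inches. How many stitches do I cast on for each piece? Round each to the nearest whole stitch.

Rate = 10/3.5 = 2.857 sts per in.
collar: 18 × 2.857 = 51.43 → 51.
right front: 14.5 × 2.857 = 41.43 → 41.
front: 25 × 2.857 = 71.43 → 71.
back: 21.5 × 2.857 = 61.43 → 61.

collar 51; right front 41; front 71; back 61.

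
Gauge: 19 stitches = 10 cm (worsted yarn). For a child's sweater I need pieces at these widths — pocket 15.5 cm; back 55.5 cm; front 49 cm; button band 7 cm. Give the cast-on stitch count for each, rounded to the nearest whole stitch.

pocket 29; back 105; front 93; button band 13.

Rate = 19/10 = 1.9 sts per cm.
pocket: 15.5 × 1.9 = 29.45 → 29.
back: 55.5 × 1.9 = 105.45 → 105.
front: 49 × 1.9 = 93.10 → 93.
button band: 7 × 1.9 = 13.30 → 13.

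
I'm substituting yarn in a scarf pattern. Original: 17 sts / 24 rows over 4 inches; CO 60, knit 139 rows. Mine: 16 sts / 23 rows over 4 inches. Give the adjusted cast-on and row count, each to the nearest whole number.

Stitches: 60 × 16/17 = 56.47 → 56.
Rows: 139 × 23/24 = 133.21 → 133.

Cast on 56 stitches; work 133 rows.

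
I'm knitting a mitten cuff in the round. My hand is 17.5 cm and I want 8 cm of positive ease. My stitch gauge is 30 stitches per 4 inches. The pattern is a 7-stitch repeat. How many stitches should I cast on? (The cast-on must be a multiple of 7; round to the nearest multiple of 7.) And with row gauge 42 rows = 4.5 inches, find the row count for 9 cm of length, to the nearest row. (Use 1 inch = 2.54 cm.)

Cast on 77 stitches; work 33 rows.

Finished = 17.5 + 8 = 25.5 cm.
25.5 cm × 1/2.54 = 10.04 inches.
30/4 = 7.5 sts per in; 10.04 × 7.5 = 75.30 sts.
Nearest multiple of 7 → 77.
9 cm = 3.54 inches; × 9.333 = 33.07 → 33 rows.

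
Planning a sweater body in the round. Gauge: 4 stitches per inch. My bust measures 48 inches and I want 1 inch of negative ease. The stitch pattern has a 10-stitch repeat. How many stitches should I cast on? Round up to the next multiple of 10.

CO 190 sts.

Finished = 48 − 1 = 47 inches.
4 / 1 = 4 sts/in.
47 × 4 = 188.00 sts.
Next multiple of 10: 190.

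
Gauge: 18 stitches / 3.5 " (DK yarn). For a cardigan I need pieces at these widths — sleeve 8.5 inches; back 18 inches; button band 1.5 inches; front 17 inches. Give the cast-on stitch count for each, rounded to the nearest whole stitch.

Rate = 18/3.5 = 5.143 sts per in.
sleeve: 8.5 × 5.143 = 43.71 → 44.
back: 18 × 5.143 = 92.57 → 93.
button band: 1.5 × 5.143 = 7.71 → 8.
front: 17 × 5.143 = 87.43 → 87.

sleeve 44; back 93; button band 8; front 87.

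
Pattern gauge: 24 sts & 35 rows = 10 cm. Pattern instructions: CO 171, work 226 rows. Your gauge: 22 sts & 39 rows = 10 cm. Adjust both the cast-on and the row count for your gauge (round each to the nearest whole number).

Cast on 157 stitches; work 252 rows.

Stitches: 171 × 22/24 = 156.75 → 157.
Rows: 226 × 39/35 = 251.83 → 252.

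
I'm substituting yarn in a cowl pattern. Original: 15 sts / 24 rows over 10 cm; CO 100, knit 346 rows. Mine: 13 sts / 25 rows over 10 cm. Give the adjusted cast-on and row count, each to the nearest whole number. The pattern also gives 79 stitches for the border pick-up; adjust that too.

Cast on 87 stitches; work 360 rows; border pick-up 68 stitches.

Stitches: 100 × 13/15 = 86.67 → 87.
Rows: 346 × 25/24 = 360.42 → 360.
border pick-up: 79 × 13/15 = 68.47 → 68.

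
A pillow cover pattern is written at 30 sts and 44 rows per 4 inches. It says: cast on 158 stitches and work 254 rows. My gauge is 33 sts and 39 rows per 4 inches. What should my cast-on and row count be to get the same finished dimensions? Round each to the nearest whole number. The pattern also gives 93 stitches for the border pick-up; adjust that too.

Stitches: 158 × 33/30 = 173.80 → 174.
Rows: 254 × 39/44 = 225.14 → 225.
border pick-up: 93 × 33/30 = 102.30 → 102.

Cast on 174 stitches; work 225 rows; border pick-up 102 stitches.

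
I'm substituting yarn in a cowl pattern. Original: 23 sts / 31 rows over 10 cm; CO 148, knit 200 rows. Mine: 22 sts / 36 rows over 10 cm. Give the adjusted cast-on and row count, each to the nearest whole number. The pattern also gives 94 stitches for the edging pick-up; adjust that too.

Cast on 142 stitches; work 232 rows; edging pick-up 90 stitches.

Stitches: 148 × 22/23 = 141.57 → 142.
Rows: 200 × 36/31 = 232.26 → 232.
edging pick-up: 94 × 22/23 = 89.91 → 90.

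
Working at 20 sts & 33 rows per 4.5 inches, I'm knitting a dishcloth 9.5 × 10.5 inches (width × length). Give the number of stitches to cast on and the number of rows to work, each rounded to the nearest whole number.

Stitch gauge = 20/4.5 = 4.444 sts/in; 9.5 × 4.444 = 42.22 → 42 sts.
Row gauge = 33/4.5 = 7.333 rows/in; 10.5 × 7.333 = 77.00 → 77 rows.

Cast on 42 stitches and work 77 rows.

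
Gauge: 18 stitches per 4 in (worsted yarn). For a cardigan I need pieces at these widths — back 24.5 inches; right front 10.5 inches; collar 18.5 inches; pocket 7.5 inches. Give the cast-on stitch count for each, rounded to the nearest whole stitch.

back 110; right front 47; collar 83; pocket 34.

Rate = 18/4 = 4.5 sts per in.
back: 24.5 × 4.5 = 110.25 → 110.
right front: 10.5 × 4.5 = 47.25 → 47.
collar: 18.5 × 4.5 = 83.25 → 83.
pocket: 7.5 × 4.5 = 33.75 → 34.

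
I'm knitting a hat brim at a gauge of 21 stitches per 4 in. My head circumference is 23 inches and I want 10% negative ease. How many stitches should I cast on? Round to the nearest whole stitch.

Finished = 23 × 0.90 = 20.70 in.
21 / 4 = 5.25 sts per inch.
20.70 × 5.25 = 108.67 sts.
→ 109 sts.

Cast on 109 stitches.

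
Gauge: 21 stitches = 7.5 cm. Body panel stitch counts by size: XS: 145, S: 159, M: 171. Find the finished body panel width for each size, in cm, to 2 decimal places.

XS 51.79 cm; S 56.79 cm; M 61.07 cm.

21/7.5 = 2.8 sts per cm.
XS: 145 / 2.8 = 51.786 → 51.79 cm.
S: 159 / 2.8 = 56.786 → 56.79 cm.
M: 171 / 2.8 = 61.071 → 61.07 cm.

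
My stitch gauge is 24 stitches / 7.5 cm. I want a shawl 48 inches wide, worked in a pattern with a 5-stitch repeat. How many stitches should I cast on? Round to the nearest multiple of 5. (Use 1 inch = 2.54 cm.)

48 in = 48 × 2.54 = 121.92 cm.
24 / 7.5 = 3.2 sts/cm.
121.92 × 3.2 = 390.14 sts.
→ 390.

CO 390 sts.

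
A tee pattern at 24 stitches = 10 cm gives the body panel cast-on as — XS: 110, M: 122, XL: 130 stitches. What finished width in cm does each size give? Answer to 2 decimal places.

XS 45.83 cm; M 50.83 cm; XL 54.17 cm.

24/10 = 2.4 sts per cm.
XS: 110 / 2.4 = 45.833 → 45.83 cm.
M: 122 / 2.4 = 50.833 → 50.83 cm.
XL: 130 / 2.4 = 54.167 → 54.17 cm.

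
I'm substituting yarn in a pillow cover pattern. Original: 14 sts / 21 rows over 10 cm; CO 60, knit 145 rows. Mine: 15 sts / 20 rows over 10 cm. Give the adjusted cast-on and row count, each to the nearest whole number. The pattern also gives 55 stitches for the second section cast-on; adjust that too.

Stitches: 60 × 15/14 = 64.29 → 64.
Rows: 145 × 20/21 = 138.10 → 138.
second section cast-on: 55 × 15/14 = 58.93 → 59.

Cast on 64 stitches; work 138 rows; second section cast-on 59 stitches.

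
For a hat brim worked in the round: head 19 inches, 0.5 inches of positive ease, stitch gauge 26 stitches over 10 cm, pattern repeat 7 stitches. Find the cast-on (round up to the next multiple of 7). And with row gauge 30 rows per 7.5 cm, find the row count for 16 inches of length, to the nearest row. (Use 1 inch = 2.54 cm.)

Finished = 19 + 0.5 = 19.5 inches.
19.5 inches × 2.54 = 49.53 cm.
26/10 = 2.6 sts per cm; 49.53 × 2.6 = 128.78 sts.
Next multiple of 7 → 133.
16 inches = 40.64 cm; × 4 = 162.56 → 163 rows.

Cast on 133 stitches; work 163 rows.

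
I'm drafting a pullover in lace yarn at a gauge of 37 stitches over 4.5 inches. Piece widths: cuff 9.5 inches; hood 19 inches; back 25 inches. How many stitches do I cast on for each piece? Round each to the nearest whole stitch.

cuff 78; hood 156; back 206.

Rate = 37/4.5 = 8.222 sts per in.
cuff: 9.5 × 8.222 = 78.11 → 78.
hood: 19 × 8.222 = 156.22 → 156.
back: 25 × 8.222 = 205.56 → 206.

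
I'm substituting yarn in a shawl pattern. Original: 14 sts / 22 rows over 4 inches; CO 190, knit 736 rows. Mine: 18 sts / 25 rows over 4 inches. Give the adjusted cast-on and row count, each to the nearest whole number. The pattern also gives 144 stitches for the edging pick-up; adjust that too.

Stitches: 190 × 18/14 = 244.29 → 244.
Rows: 736 × 25/22 = 836.36 → 836.
edging pick-up: 144 × 18/14 = 185.14 → 185.

Cast on 244 stitches; work 836 rows; edging pick-up 185 stitches.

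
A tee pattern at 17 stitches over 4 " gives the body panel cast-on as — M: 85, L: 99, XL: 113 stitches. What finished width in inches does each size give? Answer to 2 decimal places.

17/4 = 4.25 sts per in.
M: 85 / 4.25 = 20.000 → 20.00 in.
L: 99 / 4.25 = 23.294 → 23.29 in.
XL: 113 / 4.25 = 26.588 → 26.59 in.

M 20.00 inches; L 23.29 inches; XL 26.59 inches.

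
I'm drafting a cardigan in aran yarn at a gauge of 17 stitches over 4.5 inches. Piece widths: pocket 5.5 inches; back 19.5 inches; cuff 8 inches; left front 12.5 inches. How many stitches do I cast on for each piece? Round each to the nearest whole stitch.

pocket 21; back 74; cuff 30; left front 47.

Rate = 17/4.5 = 3.778 sts per in.
pocket: 5.5 × 3.778 = 20.78 → 21.
back: 19.5 × 3.778 = 73.67 → 74.
cuff: 8 × 3.778 = 30.22 → 30.
left front: 12.5 × 3.778 = 47.22 → 47.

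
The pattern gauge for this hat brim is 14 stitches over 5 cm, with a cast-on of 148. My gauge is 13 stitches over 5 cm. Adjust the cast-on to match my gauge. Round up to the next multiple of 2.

CO 138 sts.

Scale factor = 13 / 14 = 0.929.
148 × 13 / 14 = 137.43 sts.
→ 138 sts.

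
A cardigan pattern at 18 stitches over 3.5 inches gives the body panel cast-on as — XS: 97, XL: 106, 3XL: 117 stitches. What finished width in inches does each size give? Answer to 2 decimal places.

XS 18.86 inches; XL 20.61 inches; 3XL 22.75 inches.

18/3.5 = 5.143 sts per in.
XS: 97 / 5.143 = 18.861 → 18.86 in.
XL: 106 / 5.143 = 20.611 → 20.61 in.
3XL: 117 / 5.143 = 22.750 → 22.75 in.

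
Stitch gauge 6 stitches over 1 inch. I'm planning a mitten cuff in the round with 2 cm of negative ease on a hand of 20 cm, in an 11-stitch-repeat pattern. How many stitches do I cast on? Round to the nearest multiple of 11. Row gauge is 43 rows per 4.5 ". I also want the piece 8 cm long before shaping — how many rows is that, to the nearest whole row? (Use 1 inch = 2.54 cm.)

Cast on 44 stitches; work 30 rows.

Finished = 20 − 2 = 18 cm.
18 cm × 1/2.54 = 7.09 inches.
6/1 = 6 sts per in; 7.09 × 6 = 42.52 sts.
Nearest multiple of 11 → 44.
8 cm = 3.15 inches; × 9.556 = 30.10 → 30 rows.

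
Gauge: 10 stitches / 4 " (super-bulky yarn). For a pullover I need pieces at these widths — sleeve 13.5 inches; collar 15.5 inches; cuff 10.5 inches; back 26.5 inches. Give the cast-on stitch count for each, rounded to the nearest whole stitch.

Rate = 10/4 = 2.5 sts per in.
sleeve: 13.5 × 2.5 = 33.75 → 34.
collar: 15.5 × 2.5 = 38.75 → 39.
cuff: 10.5 × 2.5 = 26.25 → 26.
back: 26.5 × 2.5 = 66.25 → 66.

sleeve 34; collar 39; cuff 26; back 66.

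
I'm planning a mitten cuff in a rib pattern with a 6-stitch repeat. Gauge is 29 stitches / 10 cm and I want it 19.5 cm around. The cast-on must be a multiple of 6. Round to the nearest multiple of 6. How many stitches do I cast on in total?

29 / 10 = 2.9 sts per cm.
19.5 × 2.9 = 56.55 sts.
Nearest multiple of 6: 54.

Cast on 54 stitches.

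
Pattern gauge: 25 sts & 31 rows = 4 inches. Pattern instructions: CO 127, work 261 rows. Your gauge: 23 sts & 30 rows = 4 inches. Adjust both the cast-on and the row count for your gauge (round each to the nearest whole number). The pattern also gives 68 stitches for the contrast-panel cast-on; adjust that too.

Stitches: 127 × 23/25 = 116.84 → 117.
Rows: 261 × 30/31 = 252.58 → 253.
contrast-panel cast-on: 68 × 23/25 = 62.56 → 63.

Cast on 117 stitches; work 253 rows; contrast-panel cast-on 63 stitches.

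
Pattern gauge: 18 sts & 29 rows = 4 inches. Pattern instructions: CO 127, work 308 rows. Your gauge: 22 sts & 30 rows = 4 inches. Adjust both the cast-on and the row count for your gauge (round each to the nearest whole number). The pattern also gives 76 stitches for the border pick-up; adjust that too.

Stitches: 127 × 22/18 = 155.22 → 155.
Rows: 308 × 30/29 = 318.62 → 319.
border pick-up: 76 × 22/18 = 92.89 → 93.

Cast on 155 stitches; work 319 rows; border pick-up 93 stitches.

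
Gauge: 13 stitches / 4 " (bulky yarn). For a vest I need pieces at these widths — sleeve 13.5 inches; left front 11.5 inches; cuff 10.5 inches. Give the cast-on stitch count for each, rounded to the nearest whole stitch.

sleeve 44; left front 37; cuff 34.

Rate = 13/4 = 3.25 sts per in.
sleeve: 13.5 × 3.25 = 43.88 → 44.
left front: 11.5 × 3.25 = 37.38 → 37.
cuff: 10.5 × 3.25 = 34.12 → 34.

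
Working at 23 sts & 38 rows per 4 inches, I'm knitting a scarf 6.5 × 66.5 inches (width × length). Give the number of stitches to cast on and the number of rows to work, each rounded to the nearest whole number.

Stitch gauge = 23/4 = 5.75 sts/in; 6.5 × 5.75 = 37.38 → 37 sts.
Row gauge = 38/4 = 9.5 rows/in; 66.5 × 9.5 = 631.75 → 632 rows.

Cast on 37 stitches and work 632 rows.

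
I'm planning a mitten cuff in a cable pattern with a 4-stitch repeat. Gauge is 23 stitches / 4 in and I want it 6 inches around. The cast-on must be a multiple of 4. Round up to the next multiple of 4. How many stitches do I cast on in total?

23 / 4 = 5.75 sts per inch.
6 × 5.75 = 34.50 sts.
Next multiple of 4: 36.

CO 36 sts.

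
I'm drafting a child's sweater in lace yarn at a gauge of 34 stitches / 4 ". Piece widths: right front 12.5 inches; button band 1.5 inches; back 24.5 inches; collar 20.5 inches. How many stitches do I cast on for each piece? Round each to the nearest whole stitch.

right front 106; button band 13; back 208; collar 174.

Rate = 34/4 = 8.5 sts per in.
right front: 12.5 × 8.5 = 106.25 → 106.
button band: 1.5 × 8.5 = 12.75 → 13.
back: 24.5 × 8.5 = 208.25 → 208.
collar: 20.5 × 8.5 = 174.25 → 174.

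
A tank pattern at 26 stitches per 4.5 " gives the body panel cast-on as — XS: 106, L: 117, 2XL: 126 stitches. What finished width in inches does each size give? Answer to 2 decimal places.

26/4.5 = 5.778 sts per in.
XS: 106 / 5.778 = 18.346 → 18.35 in.
L: 117 / 5.778 = 20.250 → 20.25 in.
2XL: 126 / 5.778 = 21.808 → 21.81 in.

XS 18.35 inches; L 20.25 inches; 2XL 21.81 inches.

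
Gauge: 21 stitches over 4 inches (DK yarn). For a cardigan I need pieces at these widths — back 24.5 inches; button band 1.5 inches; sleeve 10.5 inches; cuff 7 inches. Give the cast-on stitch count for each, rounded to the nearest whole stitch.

Rate = 21/4 = 5.25 sts per in.
back: 24.5 × 5.25 = 128.62 → 129.
button band: 1.5 × 5.25 = 7.88 → 8.
sleeve: 10.5 × 5.25 = 55.12 → 55.
cuff: 7 × 5.25 = 36.75 → 37.

back 129; button band 8; sleeve 55; cuff 37.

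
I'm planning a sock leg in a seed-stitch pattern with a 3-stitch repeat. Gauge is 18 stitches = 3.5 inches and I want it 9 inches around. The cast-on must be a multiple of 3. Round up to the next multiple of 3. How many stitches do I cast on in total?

48 stitches.

18 / 3.5 = 5.143 sts per inch.
9 × 5.143 = 46.29 sts.
Next multiple of 3: 48.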